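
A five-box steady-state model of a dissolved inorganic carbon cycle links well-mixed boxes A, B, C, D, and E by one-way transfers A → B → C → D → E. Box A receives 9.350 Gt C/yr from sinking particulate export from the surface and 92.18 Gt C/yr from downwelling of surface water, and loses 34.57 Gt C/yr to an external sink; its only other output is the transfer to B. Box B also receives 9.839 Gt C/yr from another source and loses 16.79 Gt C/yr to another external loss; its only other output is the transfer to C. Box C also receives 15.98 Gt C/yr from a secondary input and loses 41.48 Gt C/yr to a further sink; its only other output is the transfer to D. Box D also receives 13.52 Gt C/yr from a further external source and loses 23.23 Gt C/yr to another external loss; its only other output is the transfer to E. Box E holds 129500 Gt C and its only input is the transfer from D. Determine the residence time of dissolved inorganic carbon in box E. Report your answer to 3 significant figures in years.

Box A: F(A→B) = (9.350 + 92.18) − 34.57 = 66.960 Gt C/yr.
Box B: F(B→C) = (66.960 + 9.839) − 16.79 = 60.009 Gt C/yr.
Box C: F(C→D) = (60.009 + 15.98) − 41.48 = 34.509 Gt C/yr.
Box D: F(D→E) = (34.509 + 13.52) − 23.23 = 24.799 Gt C/yr.
Box E throughput = its input = 24.799 Gt C/yr; τ = 129500 / 24.799 = 5222 yr.

5220 yr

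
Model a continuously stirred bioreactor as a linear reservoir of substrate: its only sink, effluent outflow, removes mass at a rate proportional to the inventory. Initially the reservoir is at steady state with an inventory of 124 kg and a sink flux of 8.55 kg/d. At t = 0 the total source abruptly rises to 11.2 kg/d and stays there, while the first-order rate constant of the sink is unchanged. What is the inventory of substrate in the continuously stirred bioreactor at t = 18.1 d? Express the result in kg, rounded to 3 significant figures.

151 kg

The sink rate constant is k = F₀/M₀ = 8.55/124 = 0.06895 d⁻¹.
Solving dM/dt = F₁ − kM with M(0) = M₀ gives M(t) = F₁/k + (M₀ − F₁/k)·e^(−kt).
F₁/k = 11.2/0.06895 = 162.43 kg; kt = 0.06895 × 18.1 = 1.248, e^(−kt) = 0.2871.
M(18.1) = 162.43 + (124 − 162.43) × 0.2871 = 162.43 − 11.03 = 151.40 kg.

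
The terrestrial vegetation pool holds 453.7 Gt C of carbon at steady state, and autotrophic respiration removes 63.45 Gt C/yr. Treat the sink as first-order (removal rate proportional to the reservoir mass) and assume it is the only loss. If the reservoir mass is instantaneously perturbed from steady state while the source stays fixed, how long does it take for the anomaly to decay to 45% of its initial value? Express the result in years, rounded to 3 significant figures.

5.71 yr

For a linear reservoir the anomaly decays as exp(−t/τ) with τ = M/F = 453.7/63.45 = 7.151 yr.
exp(−t/τ) = 0.45 ⇒ t = −τ ln(0.45) = 7.151 × 0.7985 = 5.710 yr.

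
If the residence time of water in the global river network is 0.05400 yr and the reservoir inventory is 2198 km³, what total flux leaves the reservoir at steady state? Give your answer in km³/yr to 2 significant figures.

41000 km³/yr

F = M / τ = 2198 / 0.05400 = 40700 km³/yr.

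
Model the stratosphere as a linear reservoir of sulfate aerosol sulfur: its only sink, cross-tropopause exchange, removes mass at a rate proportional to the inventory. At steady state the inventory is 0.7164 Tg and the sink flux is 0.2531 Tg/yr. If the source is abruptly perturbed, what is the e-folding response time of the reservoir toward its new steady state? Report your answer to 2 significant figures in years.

For a linear reservoir the response time equals the residence time τ = M/F.
τ = 0.7164 / 0.2531 = 2.831 yr.

2.8 yr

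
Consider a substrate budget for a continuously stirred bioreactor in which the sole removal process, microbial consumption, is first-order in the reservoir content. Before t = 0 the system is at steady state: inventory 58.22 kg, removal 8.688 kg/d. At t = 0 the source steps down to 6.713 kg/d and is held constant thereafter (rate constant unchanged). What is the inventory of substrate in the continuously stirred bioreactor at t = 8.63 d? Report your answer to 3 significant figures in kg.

Residence time τ = M₀/F₀ = 6.701 d. The eventual steady state is M_∞ = M₀·(F₁/F₀) = 58.22 × 6.713/8.688 = 44.985 kg.
The anomaly ΔM(t) = M(t) − M_∞ decays as ΔM₀·e^(−t/τ) with ΔM₀ = 58.22 − 44.985 = 13.23 kg.
At t = 8.63 d, e^(−t/τ) = e^(−1.288) = 0.2759, so ΔM = 3.651 kg and M = 44.985 + 3.651 = 48.636 kg.

48.6 kg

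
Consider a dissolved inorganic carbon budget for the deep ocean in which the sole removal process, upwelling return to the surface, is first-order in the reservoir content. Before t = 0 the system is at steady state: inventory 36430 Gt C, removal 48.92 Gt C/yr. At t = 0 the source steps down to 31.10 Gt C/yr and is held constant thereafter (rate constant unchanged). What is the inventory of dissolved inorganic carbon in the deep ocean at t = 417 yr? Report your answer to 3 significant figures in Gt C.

30700 Gt C

The sink rate constant is k = F₀/M₀ = 48.92/36430 = 0.001343 yr⁻¹.
Solving dM/dt = F₁ − kM with M(0) = M₀ gives M(t) = F₁/k + (M₀ − F₁/k)·e^(−kt).
F₁/k = 31.10/0.001343 = 23160 Gt C; kt = 0.001343 × 417 = 0.5600, e^(−kt) = 0.5712.
M(417) = 23160 + (36430 − 23160) × 0.5712 = 23160 + 7580 = 30740 Gt C.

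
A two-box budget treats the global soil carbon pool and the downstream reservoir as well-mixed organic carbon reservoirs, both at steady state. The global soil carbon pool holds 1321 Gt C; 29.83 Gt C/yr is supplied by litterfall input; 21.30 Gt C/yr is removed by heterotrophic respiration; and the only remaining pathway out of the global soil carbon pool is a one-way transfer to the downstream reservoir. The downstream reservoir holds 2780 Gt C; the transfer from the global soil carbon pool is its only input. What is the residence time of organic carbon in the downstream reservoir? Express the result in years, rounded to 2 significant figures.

Balance the global soil carbon pool: ΣF_in = 29.830 Gt C/yr.
Transfer to the downstream reservoir = ΣF_in − (21.30) = 8.5300 Gt C/yr.
At steady state the output of the downstream reservoir equals its input, 8.5300 Gt C/yr.
τ = M / F = 2780 / 8.5300 = 325.9 yr.

330 yr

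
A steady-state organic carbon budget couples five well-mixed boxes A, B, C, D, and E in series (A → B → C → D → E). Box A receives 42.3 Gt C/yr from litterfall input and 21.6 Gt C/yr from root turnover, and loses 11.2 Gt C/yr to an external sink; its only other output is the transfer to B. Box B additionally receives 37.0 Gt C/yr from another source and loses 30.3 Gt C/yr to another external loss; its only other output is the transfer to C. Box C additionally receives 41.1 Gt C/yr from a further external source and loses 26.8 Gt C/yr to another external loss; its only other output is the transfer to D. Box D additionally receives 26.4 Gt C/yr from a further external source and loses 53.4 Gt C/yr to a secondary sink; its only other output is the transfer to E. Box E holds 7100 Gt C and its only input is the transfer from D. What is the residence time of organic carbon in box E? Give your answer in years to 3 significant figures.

Box A: F(A→B) = (42.3 + 21.6) − 11.2 = 52.700 Gt C/yr.
Box B: F(B→C) = (52.700 + 37.0) − 30.3 = 59.400 Gt C/yr.
Box C: F(C→D) = (59.400 + 41.1) − 26.8 = 73.700 Gt C/yr.
Box D: F(D→E) = (73.700 + 26.4) − 53.4 = 46.700 Gt C/yr.
Box E throughput = its input = 46.700 Gt C/yr; τ = 7100 / 46.700 = 152.0 yr.

152 yr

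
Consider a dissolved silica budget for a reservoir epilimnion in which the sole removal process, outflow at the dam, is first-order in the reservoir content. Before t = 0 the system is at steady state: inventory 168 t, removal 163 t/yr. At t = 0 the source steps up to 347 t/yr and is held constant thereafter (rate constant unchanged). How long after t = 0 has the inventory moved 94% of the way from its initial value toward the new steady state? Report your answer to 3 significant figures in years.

2.90 yr

τ = M₀/F₀ = 168/163 = 1.031 yr.
The remaining gap fraction is e^(−t/τ); 94% covered ⇒ e^(−t/τ) = 0.0600.
t = −τ ln(0.0600) = 1.031 × 2.813 = 2.900 yr.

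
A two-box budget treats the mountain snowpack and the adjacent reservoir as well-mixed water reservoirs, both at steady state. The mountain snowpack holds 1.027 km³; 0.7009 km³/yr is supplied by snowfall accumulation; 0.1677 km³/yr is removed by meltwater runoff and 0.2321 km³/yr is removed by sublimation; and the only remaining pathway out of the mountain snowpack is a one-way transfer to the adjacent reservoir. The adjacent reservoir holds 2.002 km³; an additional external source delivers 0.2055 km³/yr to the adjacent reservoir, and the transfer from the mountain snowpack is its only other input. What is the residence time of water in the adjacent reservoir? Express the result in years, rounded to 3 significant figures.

Balance the mountain snowpack: ΣF_in = 0.70090 km³/yr.
Transfer to the adjacent reservoir = ΣF_in − (0.1677 + 0.2321) = 0.30110 km³/yr.
Total input to the adjacent reservoir = 0.30110 + 0.2055 = 0.50660 km³/yr; at steady state this equals its total output.
τ = M / F = 2.002 / 0.50660 = 3.952 yr.

3.95 yr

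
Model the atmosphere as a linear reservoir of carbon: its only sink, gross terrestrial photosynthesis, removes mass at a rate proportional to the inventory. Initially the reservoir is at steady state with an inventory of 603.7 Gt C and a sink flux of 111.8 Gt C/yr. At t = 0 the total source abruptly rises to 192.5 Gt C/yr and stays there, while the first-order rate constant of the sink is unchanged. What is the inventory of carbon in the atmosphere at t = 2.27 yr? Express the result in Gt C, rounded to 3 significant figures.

753 Gt C

Residence time τ = M₀/F₀ = 5.400 yr. The eventual steady state is M_∞ = M₀·(F₁/F₀) = 603.7 × 192.5/111.8 = 1039.5 Gt C.
The anomaly ΔM(t) = M(t) − M_∞ decays as ΔM₀·e^(−t/τ) with ΔM₀ = 603.7 − 1039.5 = −435.8 Gt C.
At t = 2.27 yr, e^(−t/τ) = e^(−0.4204) = 0.6568, so ΔM = −286.2 Gt C and M = 1039.5 − 286.2 = 753.26 Gt C.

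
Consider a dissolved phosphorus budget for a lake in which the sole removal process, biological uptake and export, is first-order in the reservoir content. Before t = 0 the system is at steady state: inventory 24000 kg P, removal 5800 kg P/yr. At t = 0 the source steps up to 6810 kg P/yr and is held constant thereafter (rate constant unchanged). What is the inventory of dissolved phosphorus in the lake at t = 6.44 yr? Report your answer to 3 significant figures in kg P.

27300 kg P

The sink rate constant is k = F₀/M₀ = 5800/24000 = 0.2417 yr⁻¹.
Solving dM/dt = F₁ − kM with M(0) = M₀ gives M(t) = F₁/k + (M₀ − F₁/k)·e^(−kt).
F₁/k = 6810/0.2417 = 28179 kg P; kt = 0.2417 × 6.44 = 1.556, e^(−kt) = 0.2109.
M(6.44) = 28179 + (24000 − 28179) × 0.2109 = 28179 − 881.4 = 27298 kg P.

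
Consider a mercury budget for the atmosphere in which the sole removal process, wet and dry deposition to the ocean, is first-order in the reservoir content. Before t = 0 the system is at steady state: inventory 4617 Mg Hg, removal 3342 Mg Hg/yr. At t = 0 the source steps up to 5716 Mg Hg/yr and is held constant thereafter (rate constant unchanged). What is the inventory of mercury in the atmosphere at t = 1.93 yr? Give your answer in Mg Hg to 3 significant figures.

7090 Mg Hg

Residence time τ = M₀/F₀ = 1.382 yr. The eventual steady state is M_∞ = M₀·(F₁/F₀) = 4617 × 5716/3342 = 7896.7 Mg Hg.
The anomaly ΔM(t) = M(t) − M_∞ decays as ΔM₀·e^(−t/τ) with ΔM₀ = 4617 − 7896.7 = −3280 Mg Hg.
At t = 1.93 yr, e^(−t/τ) = e^(−1.397) = 0.2473, so ΔM = −811.2 Mg Hg and M = 7896.7 − 811.2 = 7085.5 Mg Hg.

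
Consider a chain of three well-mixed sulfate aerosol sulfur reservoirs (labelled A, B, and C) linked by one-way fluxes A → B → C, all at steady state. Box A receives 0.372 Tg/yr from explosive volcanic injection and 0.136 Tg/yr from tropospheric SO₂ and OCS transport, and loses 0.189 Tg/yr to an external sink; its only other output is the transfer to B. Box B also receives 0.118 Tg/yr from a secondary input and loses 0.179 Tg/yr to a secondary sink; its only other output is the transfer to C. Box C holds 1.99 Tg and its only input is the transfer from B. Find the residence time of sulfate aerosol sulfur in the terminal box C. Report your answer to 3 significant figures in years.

7.71 yr

Box A: F(A→B) = (0.372 + 0.136) − 0.189 = 0.31900 Tg/yr.
Box B: F(B→C) = (0.31900 + 0.118) − 0.179 = 0.25800 Tg/yr.
Box C throughput = its input = 0.25800 Tg/yr; τ = 1.99 / 0.25800 = 7.713 yr.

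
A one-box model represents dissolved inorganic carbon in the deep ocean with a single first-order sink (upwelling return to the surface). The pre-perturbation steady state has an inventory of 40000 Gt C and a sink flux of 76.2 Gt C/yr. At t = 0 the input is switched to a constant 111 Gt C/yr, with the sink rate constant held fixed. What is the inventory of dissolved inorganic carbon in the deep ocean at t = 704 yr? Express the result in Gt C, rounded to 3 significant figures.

The sink rate constant is k = F₀/M₀ = 76.2/40000 = 0.001905 yr⁻¹.
Solving dM/dt = F₁ − kM with M(0) = M₀ gives M(t) = F₁/k + (M₀ − F₁/k)·e^(−kt).
F₁/k = 111/0.001905 = 58268 Gt C; kt = 0.001905 × 704 = 1.341, e^(−kt) = 0.2616.
M(704) = 58268 + (40000 − 58268) × 0.2616 = 58268 − 4778 = 53490 Gt C.

53500 Gt C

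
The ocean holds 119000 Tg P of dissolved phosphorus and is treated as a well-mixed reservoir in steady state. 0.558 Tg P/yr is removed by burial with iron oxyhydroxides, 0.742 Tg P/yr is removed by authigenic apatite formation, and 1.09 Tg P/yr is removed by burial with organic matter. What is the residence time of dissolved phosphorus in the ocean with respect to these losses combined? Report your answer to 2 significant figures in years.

Total removal = 0.5580 + 0.7420 + 1.090 = 2.3900 Tg P/yr.
τ = M / ΣF_out = 119000 / 2.3900 = 49790 yr.

50000 yr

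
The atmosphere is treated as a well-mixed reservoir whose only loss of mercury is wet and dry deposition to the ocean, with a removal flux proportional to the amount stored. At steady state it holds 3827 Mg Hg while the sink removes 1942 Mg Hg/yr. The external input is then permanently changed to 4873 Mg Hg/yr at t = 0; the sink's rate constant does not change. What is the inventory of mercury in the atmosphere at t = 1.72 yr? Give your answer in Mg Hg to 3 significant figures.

7190 Mg Hg

Residence time τ = M₀/F₀ = 1.971 yr. The eventual steady state is M_∞ = M₀·(F₁/F₀) = 3827 × 4873/1942 = 9603.0 Mg Hg.
The anomaly ΔM(t) = M(t) − M_∞ decays as ΔM₀·e^(−t/τ) with ΔM₀ = 3827 − 9603.0 = −5776 Mg Hg.
At t = 1.72 yr, e^(−t/τ) = e^(−0.8728) = 0.4178, so ΔM = −2413 Mg Hg and M = 9603.0 − 2413 = 7189.9 Mg Hg.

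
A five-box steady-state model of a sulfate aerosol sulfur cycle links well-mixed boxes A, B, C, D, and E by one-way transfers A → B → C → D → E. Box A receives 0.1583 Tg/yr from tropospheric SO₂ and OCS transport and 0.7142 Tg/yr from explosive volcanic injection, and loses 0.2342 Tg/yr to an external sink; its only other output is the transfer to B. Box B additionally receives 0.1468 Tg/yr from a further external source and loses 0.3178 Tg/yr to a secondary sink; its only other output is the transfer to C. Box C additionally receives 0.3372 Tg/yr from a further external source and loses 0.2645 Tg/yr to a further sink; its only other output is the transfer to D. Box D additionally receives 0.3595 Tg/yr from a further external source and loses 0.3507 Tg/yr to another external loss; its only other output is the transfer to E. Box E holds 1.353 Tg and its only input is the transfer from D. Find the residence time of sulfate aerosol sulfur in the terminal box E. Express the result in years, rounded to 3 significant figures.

2.47 yr

Box A: F(A→B) = (0.1583 + 0.7142) − 0.2342 = 0.63830 Tg/yr.
Box B: F(B→C) = (0.63830 + 0.1468) − 0.3178 = 0.46730 Tg/yr.
Box C: F(C→D) = (0.46730 + 0.3372) − 0.2645 = 0.54000 Tg/yr.
Box D: F(D→E) = (0.54000 + 0.3595) − 0.3507 = 0.54880 Tg/yr.
Box E throughput = its input = 0.54880 Tg/yr; τ = 1.353 / 0.54880 = 2.465 yr.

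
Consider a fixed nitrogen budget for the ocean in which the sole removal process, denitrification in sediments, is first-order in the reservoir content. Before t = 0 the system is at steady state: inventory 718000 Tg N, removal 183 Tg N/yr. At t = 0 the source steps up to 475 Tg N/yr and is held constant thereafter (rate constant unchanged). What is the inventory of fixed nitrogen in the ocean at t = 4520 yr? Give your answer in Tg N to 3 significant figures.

1.50×10^6 Tg N

τ = M₀/F₀ = 718000/183 = 3923 yr; rate constant k = 1/τ.
New steady state M_∞ = F₁/k = F₁·τ = 475 × 3923 = 1.8637×10^6 Tg N.
M(t) = M_∞ + (M₀ − M_∞)·e^(−t/τ); t/τ = 4520/3923 = 1.152, so e^(−t/τ) = 0.3160.
M(t) = 1.8637×10^6 − 1.146×10^6 × 0.3160 = 1.5016×10^6 Tg N.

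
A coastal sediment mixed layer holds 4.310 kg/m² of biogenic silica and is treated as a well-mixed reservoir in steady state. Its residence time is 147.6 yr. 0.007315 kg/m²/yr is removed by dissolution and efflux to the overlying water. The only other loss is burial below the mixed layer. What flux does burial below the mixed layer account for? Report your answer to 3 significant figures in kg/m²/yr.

Total removal F = M/τ = 4.310 / 147.6 = 0.02920 kg/m²/yr.
Burial below the mixed layer = F − (0.007315) = 0.02920 − 0.007315 = 0.02189 kg/m²/yr.

0.0219 kg/m²/yr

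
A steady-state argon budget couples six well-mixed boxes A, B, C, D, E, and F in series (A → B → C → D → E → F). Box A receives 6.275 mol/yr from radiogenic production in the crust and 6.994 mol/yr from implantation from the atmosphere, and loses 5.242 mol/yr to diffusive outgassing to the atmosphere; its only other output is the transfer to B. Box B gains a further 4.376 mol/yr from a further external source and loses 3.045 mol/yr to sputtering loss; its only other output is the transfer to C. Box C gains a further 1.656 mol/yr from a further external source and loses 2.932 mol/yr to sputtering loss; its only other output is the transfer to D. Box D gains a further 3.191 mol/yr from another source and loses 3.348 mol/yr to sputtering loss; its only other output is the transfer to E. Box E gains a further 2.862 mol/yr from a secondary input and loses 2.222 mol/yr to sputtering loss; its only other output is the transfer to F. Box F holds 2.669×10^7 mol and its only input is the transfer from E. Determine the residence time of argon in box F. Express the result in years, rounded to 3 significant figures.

Box A: F(A→B) = (6.275 + 6.994) − 5.242 = 8.0270 mol/yr.
Box B: F(B→C) = (8.0270 + 4.376) − 3.045 = 9.3580 mol/yr.
Box C: F(C→D) = (9.3580 + 1.656) − 2.932 = 8.0820 mol/yr.
Box D: F(D→E) = (8.0820 + 3.191) − 3.348 = 7.9250 mol/yr.
Box E: F(E→F) = (7.9250 + 2.862) − 2.222 = 8.5650 mol/yr.
Box F throughput = its input = 8.5650 mol/yr; τ = 2.669×10^7 / 8.5650 = 3.116×10^6 yr.

3.12×10^6 yr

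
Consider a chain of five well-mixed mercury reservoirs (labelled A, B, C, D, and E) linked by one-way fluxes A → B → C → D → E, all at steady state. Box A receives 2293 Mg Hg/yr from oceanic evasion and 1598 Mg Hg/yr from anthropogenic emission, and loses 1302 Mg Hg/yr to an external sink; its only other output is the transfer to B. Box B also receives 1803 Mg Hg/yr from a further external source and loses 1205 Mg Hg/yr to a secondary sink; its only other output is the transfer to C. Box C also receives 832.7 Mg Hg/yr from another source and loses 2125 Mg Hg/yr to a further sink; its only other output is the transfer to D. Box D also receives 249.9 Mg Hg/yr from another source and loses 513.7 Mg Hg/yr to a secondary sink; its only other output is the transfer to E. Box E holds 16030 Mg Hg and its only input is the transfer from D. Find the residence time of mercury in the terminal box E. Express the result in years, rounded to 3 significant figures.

9.83 yr

Box A: F(A→B) = (2293 + 1598) − 1302 = 2589.0 Mg Hg/yr.
Box B: F(B→C) = (2589.0 + 1803) − 1205 = 3187.0 Mg Hg/yr.
Box C: F(C→D) = (3187.0 + 832.7) − 2125 = 1894.7 Mg Hg/yr.
Box D: F(D→E) = (1894.7 + 249.9) − 513.7 = 1630.9 Mg Hg/yr.
Box E throughput = its input = 1630.9 Mg Hg/yr; τ = 16030 / 1630.9 = 9.829 yr.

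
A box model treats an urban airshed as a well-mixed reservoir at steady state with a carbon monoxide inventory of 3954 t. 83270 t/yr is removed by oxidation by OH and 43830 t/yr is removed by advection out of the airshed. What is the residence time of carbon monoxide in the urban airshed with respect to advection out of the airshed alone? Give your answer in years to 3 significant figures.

Residence time with respect to a single sink: τ = M / F_sink.
τ = 3954 / 43830 = 0.09021 yr.

0.0902 yr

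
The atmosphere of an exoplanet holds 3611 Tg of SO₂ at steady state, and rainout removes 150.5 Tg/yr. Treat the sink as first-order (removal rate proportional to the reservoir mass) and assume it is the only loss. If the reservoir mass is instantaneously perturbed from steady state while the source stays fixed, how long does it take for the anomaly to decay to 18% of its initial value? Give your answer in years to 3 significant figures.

For a linear reservoir the anomaly decays as exp(−t/τ) with τ = M/F = 3611/150.5 = 23.99 yr.
exp(−t/τ) = 0.18 ⇒ t = −τ ln(0.18) = 23.99 × 1.715 = 41.14 yr.

41.1 yr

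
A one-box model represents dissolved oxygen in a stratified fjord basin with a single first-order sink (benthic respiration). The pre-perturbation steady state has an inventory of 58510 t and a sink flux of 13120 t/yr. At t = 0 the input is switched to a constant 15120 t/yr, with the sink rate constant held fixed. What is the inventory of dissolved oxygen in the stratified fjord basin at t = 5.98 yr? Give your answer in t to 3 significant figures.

Residence time τ = M₀/F₀ = 4.460 yr. The eventual steady state is M_∞ = M₀·(F₁/F₀) = 58510 × 15120/13120 = 67429 t.
The anomaly ΔM(t) = M(t) − M_∞ decays as ΔM₀·e^(−t/τ) with ΔM₀ = 58510 − 67429 = −8919 t.
At t = 5.98 yr, e^(−t/τ) = e^(−1.341) = 0.2616, so ΔM = −2333 t and M = 67429 − 2333 = 65096 t.

65100 t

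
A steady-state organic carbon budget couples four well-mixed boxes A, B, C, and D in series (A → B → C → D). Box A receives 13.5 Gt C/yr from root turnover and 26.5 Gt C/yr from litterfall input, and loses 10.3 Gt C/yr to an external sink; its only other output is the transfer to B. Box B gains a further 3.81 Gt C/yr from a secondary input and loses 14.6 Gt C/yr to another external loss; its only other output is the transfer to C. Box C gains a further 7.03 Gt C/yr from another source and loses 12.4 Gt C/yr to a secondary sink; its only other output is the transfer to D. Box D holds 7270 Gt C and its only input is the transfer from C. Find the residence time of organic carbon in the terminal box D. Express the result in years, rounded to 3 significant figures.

537 yr

Box A: F(A→B) = (13.5 + 26.5) − 10.3 = 29.700 Gt C/yr.
Box B: F(B→C) = (29.700 + 3.81) − 14.6 = 18.910 Gt C/yr.
Box C: F(C→D) = (18.910 + 7.03) − 12.4 = 13.540 Gt C/yr.
Box D throughput = its input = 13.540 Gt C/yr; τ = 7270 / 13.540 = 536.9 yr.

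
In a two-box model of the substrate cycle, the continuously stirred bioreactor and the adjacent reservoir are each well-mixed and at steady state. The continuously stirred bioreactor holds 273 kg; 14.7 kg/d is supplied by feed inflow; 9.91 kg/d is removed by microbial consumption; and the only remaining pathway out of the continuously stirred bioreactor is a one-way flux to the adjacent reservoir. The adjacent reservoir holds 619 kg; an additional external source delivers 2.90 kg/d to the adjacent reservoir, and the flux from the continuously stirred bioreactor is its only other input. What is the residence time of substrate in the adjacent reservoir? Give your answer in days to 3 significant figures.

Balance the continuously stirred bioreactor: ΣF_in = 14.700 kg/d.
Flux to the adjacent reservoir = ΣF_in − (9.91) = 4.7900 kg/d.
Total input to the adjacent reservoir = 4.7900 + 2.90 = 7.6900 kg/d; at steady state this equals its total output.
τ = M / F = 619 / 7.6900 = 80.49 d.

80.5 d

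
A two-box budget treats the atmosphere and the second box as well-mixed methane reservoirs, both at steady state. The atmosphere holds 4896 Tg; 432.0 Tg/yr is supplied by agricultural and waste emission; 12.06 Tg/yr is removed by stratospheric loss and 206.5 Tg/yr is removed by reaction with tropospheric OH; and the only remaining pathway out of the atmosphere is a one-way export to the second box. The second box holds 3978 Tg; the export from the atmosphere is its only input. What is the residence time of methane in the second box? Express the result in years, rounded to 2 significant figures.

19 yr

Balance the atmosphere: ΣF_in = 432.00 Tg/yr.
Export to the second box = ΣF_in − (12.06 + 206.5) = 213.44 Tg/yr.
At steady state the output of the second box equals its input, 213.44 Tg/yr.
τ = M / F = 3978 / 213.44 = 18.64 yr.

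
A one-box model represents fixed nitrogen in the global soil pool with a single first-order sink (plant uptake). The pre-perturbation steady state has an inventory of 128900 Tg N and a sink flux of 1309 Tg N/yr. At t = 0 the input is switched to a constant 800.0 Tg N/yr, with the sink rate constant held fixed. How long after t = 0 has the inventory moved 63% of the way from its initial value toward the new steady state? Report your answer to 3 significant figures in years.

τ = M₀/F₀ = 128900/1309 = 98.47 yr.
The remaining gap fraction is e^(−t/τ); 63% covered ⇒ e^(−t/τ) = 0.370.
t = −τ ln(0.370) = 98.47 × 0.9943 = 97.91 yr.

97.9 yr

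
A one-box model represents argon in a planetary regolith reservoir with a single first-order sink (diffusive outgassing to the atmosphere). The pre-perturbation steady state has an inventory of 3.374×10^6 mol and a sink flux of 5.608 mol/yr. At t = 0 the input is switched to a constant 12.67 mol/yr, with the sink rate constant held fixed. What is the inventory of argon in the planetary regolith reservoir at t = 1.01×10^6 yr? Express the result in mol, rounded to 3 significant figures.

6.83×10^6 mol

The sink rate constant is k = F₀/M₀ = 5.608/3.374×10^6 = 1.662×10^-6 yr⁻¹.
Solving dM/dt = F₁ − kM with M(0) = M₀ gives M(t) = F₁/k + (M₀ − F₁/k)·e^(−kt).
F₁/k = 12.67/1.662×10^-6 = 7.6228×10^6 mol; kt = 1.662×10^-6 × 1.01×10^6 = 1.679, e^(−kt) = 0.1866.
M(1.01×10^6) = 7.6228×10^6 + (3.374×10^6 − 7.6228×10^6) × 0.1866 = 7.6228×10^6 − 792900 = 6.8299×10^6 mol.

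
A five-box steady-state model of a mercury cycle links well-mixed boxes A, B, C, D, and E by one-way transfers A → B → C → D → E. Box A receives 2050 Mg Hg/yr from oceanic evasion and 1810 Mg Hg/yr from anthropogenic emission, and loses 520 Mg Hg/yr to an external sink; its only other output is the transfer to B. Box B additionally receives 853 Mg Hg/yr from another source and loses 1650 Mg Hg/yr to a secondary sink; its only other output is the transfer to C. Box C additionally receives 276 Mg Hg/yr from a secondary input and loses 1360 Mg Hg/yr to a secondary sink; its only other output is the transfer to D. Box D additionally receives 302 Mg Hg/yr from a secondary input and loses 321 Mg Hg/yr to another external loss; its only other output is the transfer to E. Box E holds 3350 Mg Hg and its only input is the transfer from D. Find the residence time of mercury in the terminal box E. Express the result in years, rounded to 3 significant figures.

2.33 yr

Box A: F(A→B) = (2050 + 1810) − 520 = 3340.0 Mg Hg/yr.
Box B: F(B→C) = (3340.0 + 853) − 1650 = 2543.0 Mg Hg/yr.
Box C: F(C→D) = (2543.0 + 276) − 1360 = 1459.0 Mg Hg/yr.
Box D: F(D→E) = (1459.0 + 302) − 321 = 1440.0 Mg Hg/yr.
Box E throughput = its input = 1440.0 Mg Hg/yr; τ = 3350 / 1440.0 = 2.326 yr.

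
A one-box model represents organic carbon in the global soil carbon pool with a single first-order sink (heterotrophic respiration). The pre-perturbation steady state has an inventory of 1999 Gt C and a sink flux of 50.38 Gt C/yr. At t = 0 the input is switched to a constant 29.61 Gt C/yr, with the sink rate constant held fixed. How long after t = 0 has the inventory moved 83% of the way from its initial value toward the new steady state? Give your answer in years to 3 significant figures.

70.3 yr

τ = M₀/F₀ = 1999/50.38 = 39.68 yr.
The remaining gap fraction is e^(−t/τ); 83% covered ⇒ e^(−t/τ) = 0.170.
t = −τ ln(0.170) = 39.68 × 1.772 = 70.31 yr.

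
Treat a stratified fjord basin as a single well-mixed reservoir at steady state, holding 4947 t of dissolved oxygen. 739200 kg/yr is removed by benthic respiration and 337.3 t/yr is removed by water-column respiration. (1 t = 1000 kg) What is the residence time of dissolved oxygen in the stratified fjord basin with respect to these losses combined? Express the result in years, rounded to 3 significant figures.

Convert the benthic respiration flux: 739200 kg/yr = 739.2 t/yr.
Total removal = 739.2 + 337.3 = 1076.5 t/yr.
τ = M / ΣF_out = 4947 / 1076.5 = 4.595 yr.

4.60 yr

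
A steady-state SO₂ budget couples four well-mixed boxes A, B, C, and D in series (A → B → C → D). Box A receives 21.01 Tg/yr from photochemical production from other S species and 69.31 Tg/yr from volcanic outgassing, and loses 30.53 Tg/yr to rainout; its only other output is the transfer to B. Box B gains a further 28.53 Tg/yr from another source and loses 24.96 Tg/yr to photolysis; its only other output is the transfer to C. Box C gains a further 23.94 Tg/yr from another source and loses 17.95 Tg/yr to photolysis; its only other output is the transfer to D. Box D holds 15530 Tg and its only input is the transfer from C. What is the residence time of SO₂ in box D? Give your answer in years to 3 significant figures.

Box A: F(A→B) = (21.01 + 69.31) − 30.53 = 59.790 Tg/yr.
Box B: F(B→C) = (59.790 + 28.53) − 24.96 = 63.360 Tg/yr.
Box C: F(C→D) = (63.360 + 23.94) − 17.95 = 69.350 Tg/yr.
Box D throughput = its input = 69.350 Tg/yr; τ = 15530 / 69.350 = 223.9 yr.

224 yr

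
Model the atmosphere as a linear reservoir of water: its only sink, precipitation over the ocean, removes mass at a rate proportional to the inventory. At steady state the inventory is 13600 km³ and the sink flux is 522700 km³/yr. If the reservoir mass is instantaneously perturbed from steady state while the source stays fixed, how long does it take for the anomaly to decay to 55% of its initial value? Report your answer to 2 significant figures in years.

For a linear reservoir the anomaly decays as exp(−t/τ) with τ = M/F = 13600/522700 = 0.02602 yr.
exp(−t/τ) = 0.55 ⇒ t = −τ ln(0.55) = 0.02602 × 0.5978 = 0.01555 yr.

0.016 yr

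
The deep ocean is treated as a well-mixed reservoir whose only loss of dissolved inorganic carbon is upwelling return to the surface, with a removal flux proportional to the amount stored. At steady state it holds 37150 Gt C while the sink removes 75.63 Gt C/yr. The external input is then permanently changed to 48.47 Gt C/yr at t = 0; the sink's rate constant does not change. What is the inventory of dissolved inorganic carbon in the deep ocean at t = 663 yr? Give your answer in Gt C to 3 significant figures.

τ = M₀/F₀ = 37150/75.63 = 491.2 yr; rate constant k = 1/τ.
New steady state M_∞ = F₁/k = F₁·τ = 48.47 × 491.2 = 23809 Gt C.
M(t) = M_∞ + (M₀ − M_∞)·e^(−t/τ); t/τ = 663/491.2 = 1.350, so e^(−t/τ) = 0.2593.
M(t) = 23809 + 13340 × 0.2593 = 27268 Gt C.

27300 Gt C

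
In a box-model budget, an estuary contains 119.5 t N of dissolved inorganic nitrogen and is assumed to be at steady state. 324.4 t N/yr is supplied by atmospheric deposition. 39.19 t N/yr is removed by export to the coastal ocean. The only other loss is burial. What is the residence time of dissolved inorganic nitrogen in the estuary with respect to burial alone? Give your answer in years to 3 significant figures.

At steady state ΣF_in = ΣF_out.
ΣF_in = 324.40 t N/yr.
Burial flux = ΣF_in − (39.19) = 324.40 − 39.19 = 285.2 t N/yr.
τ = M / F = 119.5 / 285.2 = 0.4190 yr.

0.419 yr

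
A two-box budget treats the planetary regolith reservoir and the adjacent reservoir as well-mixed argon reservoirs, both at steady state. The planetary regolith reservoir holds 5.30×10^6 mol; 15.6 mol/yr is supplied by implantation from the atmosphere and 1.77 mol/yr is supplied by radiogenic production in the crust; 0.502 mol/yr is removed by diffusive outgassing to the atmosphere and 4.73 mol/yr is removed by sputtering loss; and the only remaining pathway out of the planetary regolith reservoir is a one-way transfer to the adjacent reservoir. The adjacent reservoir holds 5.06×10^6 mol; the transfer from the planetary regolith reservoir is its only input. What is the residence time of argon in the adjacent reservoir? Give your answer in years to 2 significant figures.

420000 yr

Balance the planetary regolith reservoir: ΣF_in = 15.6 + 1.77 = 17.370 mol/yr.
Transfer to the adjacent reservoir = ΣF_in − (0.502 + 4.73) = 12.138 mol/yr.
At steady state the output of the adjacent reservoir equals its input, 12.138 mol/yr.
τ = M / F = 5.06×10^6 / 12.138 = 416900 yr.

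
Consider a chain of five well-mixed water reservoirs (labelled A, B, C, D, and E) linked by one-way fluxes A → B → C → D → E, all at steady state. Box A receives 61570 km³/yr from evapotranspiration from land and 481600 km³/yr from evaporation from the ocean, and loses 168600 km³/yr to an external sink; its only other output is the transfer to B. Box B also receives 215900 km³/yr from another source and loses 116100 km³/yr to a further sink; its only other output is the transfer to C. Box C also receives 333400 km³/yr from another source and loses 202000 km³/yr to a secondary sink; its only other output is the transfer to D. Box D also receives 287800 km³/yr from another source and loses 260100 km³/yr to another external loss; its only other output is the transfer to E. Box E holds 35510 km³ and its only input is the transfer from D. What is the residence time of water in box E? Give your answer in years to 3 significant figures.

0.0561 yr

Box A: F(A→B) = (61570 + 481600) − 168600 = 374570 km³/yr.
Box B: F(B→C) = (374570 + 215900) − 116100 = 474370 km³/yr.
Box C: F(C→D) = (474370 + 333400) − 202000 = 605770 km³/yr.
Box D: F(D→E) = (605770 + 287800) − 260100 = 633470 km³/yr.
Box E throughput = its input = 633470 km³/yr; τ = 35510 / 633470 = 0.05606 yr.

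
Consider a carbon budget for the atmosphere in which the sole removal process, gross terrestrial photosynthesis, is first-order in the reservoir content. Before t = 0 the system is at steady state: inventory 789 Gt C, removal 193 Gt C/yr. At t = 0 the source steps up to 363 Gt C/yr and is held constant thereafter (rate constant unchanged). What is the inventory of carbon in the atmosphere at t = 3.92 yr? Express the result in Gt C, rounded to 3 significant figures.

The sink rate constant is k = F₀/M₀ = 193/789 = 0.2446 yr⁻¹.
Solving dM/dt = F₁ − kM with M(0) = M₀ gives M(t) = F₁/k + (M₀ − F₁/k)·e^(−kt).
F₁/k = 363/0.2446 = 1484.0 Gt C; kt = 0.2446 × 3.92 = 0.9589, e^(−kt) = 0.3833.
M(3.92) = 1484.0 + (789 − 1484.0) × 0.3833 = 1484.0 − 266.4 = 1217.6 Gt C.

1220 Gt C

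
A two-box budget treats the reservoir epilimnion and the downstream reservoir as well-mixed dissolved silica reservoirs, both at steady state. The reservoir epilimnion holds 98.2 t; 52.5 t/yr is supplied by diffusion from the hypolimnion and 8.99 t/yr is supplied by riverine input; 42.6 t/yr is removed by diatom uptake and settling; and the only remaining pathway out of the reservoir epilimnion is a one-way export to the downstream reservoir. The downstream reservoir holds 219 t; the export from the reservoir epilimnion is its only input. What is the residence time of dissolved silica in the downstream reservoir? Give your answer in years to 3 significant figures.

Balance the reservoir epilimnion: ΣF_in = 52.5 + 8.99 = 61.490 t/yr.
Export to the downstream reservoir = ΣF_in − (42.6) = 18.890 t/yr.
At steady state the output of the downstream reservoir equals its input, 18.890 t/yr.
τ = M / F = 219 / 18.890 = 11.59 yr.

11.6 yr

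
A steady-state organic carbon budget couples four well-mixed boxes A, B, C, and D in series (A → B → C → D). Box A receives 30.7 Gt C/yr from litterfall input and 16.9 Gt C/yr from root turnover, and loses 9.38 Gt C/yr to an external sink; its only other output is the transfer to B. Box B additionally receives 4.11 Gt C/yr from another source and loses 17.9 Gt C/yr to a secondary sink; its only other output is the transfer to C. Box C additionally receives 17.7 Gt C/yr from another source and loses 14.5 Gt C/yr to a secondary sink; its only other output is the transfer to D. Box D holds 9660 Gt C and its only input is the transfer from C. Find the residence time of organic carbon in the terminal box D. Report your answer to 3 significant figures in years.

Box A: F(A→B) = (30.7 + 16.9) − 9.38 = 38.220 Gt C/yr.
Box B: F(B→C) = (38.220 + 4.11) − 17.9 = 24.430 Gt C/yr.
Box C: F(C→D) = (24.430 + 17.7) − 14.5 = 27.630 Gt C/yr.
Box D throughput = its input = 27.630 Gt C/yr; τ = 9660 / 27.630 = 349.6 yr.

350 yr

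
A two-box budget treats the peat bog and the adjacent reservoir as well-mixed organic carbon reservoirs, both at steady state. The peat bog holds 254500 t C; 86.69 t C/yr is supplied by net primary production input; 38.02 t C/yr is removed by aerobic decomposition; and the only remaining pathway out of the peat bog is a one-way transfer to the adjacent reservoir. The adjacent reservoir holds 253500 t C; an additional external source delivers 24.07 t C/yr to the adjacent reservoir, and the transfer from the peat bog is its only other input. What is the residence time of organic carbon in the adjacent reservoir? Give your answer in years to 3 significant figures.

3490 yr

Balance the peat bog: ΣF_in = 86.690 t C/yr.
Transfer to the adjacent reservoir = ΣF_in − (38.02) = 48.670 t C/yr.
Total input to the adjacent reservoir = 48.670 + 24.07 = 72.740 t C/yr; at steady state this equals its total output.
τ = M / F = 253500 / 72.740 = 3485 yr.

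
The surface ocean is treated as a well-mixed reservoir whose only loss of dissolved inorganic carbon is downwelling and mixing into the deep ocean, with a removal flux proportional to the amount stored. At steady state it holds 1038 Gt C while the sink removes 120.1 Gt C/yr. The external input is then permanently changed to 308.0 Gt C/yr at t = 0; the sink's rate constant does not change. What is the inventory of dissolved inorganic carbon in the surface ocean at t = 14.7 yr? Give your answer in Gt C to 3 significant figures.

Residence time τ = M₀/F₀ = 8.643 yr. The eventual steady state is M_∞ = M₀·(F₁/F₀) = 1038 × 308.0/120.1 = 2662.0 Gt C.
The anomaly ΔM(t) = M(t) − M_∞ decays as ΔM₀·e^(−t/τ) with ΔM₀ = 1038 − 2662.0 = −1624 Gt C.
At t = 14.7 yr, e^(−t/τ) = e^(−1.701) = 0.1825, so ΔM = −296.4 Gt C and M = 2662.0 − 296.4 = 2365.6 Gt C.

2370 Gt C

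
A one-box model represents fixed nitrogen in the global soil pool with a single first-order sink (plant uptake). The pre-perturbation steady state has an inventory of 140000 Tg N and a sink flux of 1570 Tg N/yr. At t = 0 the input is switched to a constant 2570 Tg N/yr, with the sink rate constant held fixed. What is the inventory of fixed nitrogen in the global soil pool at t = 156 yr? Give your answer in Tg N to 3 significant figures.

214000 Tg N

τ = M₀/F₀ = 140000/1570 = 89.17 yr; rate constant k = 1/τ.
New steady state M_∞ = F₁/k = F₁·τ = 2570 × 89.17 = 229170 Tg N.
M(t) = M_∞ + (M₀ − M_∞)·e^(−t/τ); t/τ = 156/89.17 = 1.749, so e^(−t/τ) = 0.1739.
M(t) = 229170 − 89170 × 0.1739 = 213670 Tg N.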